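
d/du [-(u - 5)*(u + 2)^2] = (8 - 3*u)*(u + 2)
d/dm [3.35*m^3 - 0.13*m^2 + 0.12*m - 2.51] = 10.05*m^2 - 0.26*m + 0.12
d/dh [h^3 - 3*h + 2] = 3*h^2 - 3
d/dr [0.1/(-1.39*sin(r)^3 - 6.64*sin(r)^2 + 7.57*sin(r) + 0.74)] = (0.417*sin(r)^2 + 1.328*sin(r) - 0.757)*cos(r)/(1.39*sin(r)^3 + 6.64*sin(r)^2 - 7.57*sin(r) - 0.74)^2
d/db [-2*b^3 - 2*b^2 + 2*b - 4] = -6*b^2 - 4*b + 2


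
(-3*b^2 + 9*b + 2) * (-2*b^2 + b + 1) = 6*b^4 - 21*b^3 + 2*b^2 + 11*b + 2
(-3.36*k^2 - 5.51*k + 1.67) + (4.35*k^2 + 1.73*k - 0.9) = 0.99*k^2 - 3.78*k + 0.77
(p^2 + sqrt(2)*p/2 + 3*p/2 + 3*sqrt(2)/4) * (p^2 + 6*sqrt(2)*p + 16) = p^4 + 3*p^3/2 + 13*sqrt(2)*p^3/2 + 39*sqrt(2)*p^2/4 + 22*p^2 + 8*sqrt(2)*p + 33*p + 12*sqrt(2)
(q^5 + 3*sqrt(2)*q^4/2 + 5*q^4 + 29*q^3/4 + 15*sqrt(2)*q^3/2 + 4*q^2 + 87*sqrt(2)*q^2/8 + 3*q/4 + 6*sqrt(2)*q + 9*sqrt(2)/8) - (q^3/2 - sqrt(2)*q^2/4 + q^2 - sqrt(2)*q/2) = q^5 + 3*sqrt(2)*q^4/2 + 5*q^4 + 27*q^3/4 + 15*sqrt(2)*q^3/2 + 3*q^2 + 89*sqrt(2)*q^2/8 + 3*q/4 + 13*sqrt(2)*q/2 + 9*sqrt(2)/8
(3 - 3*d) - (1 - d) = 2 - 2*d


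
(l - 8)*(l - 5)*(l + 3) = l^3 - 10*l^2 + l + 120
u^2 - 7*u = u*(u - 7)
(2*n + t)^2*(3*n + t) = 12*n^3 + 16*n^2*t + 7*n*t^2 + t^3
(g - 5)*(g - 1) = g^2 - 6*g + 5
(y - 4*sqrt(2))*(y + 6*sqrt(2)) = y^2 + 2*sqrt(2)*y - 48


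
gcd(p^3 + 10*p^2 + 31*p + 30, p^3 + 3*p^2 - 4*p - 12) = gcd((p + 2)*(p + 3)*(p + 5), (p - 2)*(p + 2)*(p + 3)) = p^2 + 5*p + 6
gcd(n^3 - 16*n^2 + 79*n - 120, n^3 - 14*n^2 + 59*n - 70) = n - 5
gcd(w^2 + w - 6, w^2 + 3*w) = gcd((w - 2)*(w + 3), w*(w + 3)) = w + 3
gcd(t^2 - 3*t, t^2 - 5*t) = t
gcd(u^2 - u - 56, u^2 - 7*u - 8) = u - 8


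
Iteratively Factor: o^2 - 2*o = (o - 2)*(o)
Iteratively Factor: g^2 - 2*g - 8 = (g + 2)*(g - 4)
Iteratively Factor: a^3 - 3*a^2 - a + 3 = (a + 1)*(a^2 - 4*a + 3) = (a - 3)*(a + 1)*(a - 1)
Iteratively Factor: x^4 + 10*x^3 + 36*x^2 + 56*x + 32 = (x + 4)*(x^3 + 6*x^2 + 12*x + 8) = (x + 2)*(x + 4)*(x^2 + 4*x + 4) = (x + 2)^2*(x + 4)*(x + 2)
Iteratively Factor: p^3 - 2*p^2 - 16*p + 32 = (p - 4)*(p^2 + 2*p - 8) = (p - 4)*(p - 2)*(p + 4)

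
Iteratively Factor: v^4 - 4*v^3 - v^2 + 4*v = (v)*(v^3 - 4*v^2 - v + 4) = v*(v - 4)*(v^2 - 1) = v*(v - 4)*(v - 1)*(v + 1)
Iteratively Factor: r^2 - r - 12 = (r - 4)*(r + 3)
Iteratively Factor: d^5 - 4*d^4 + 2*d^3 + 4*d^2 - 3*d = (d - 1)*(d^4 - 3*d^3 - d^2 + 3*d) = (d - 3)*(d - 1)*(d^3 - d) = (d - 3)*(d - 1)^2*(d^2 + d) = (d - 3)*(d - 1)^2*(d + 1)*(d)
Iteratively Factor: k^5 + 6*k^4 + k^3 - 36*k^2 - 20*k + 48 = (k + 3)*(k^4 + 3*k^3 - 8*k^2 - 12*k + 16) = (k - 2)*(k + 3)*(k^3 + 5*k^2 + 2*k - 8) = (k - 2)*(k - 1)*(k + 3)*(k^2 + 6*k + 8) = (k - 2)*(k - 1)*(k + 2)*(k + 3)*(k + 4)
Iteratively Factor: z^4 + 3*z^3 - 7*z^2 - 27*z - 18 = (z - 3)*(z^3 + 6*z^2 + 11*z + 6) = (z - 3)*(z + 2)*(z^2 + 4*z + 3) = (z - 3)*(z + 1)*(z + 2)*(z + 3)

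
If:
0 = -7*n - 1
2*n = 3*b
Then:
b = -2/21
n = -1/7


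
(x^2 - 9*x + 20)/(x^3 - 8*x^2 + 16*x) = (x - 5)/(x*(x - 4))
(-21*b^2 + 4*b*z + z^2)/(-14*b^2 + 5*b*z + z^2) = (-3*b + z)/(-2*b + z)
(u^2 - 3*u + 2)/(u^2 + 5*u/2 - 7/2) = 2*(u - 2)/(2*u + 7)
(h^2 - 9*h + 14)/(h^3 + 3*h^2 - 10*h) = (h - 7)/(h*(h + 5))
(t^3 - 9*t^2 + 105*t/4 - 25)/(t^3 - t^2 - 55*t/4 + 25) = (t - 4)/(t + 4)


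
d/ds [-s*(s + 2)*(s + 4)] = -3*s^2 - 12*s - 8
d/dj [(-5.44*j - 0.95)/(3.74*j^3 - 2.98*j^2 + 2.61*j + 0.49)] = (40.6912*j^3 - 5.5522*j^2 - 5.662*j - 0.1861)/(13.9876*j^6 - 22.2904*j^5 + 28.4032*j^4 - 11.8904*j^3 + 3.8917*j^2 + 2.5578*j + 0.2401)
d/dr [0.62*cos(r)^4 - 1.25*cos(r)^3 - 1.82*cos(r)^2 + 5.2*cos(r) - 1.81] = (-2.48*cos(r)^3 + 3.75*cos(r)^2 + 3.64*cos(r) - 5.2)*sin(r)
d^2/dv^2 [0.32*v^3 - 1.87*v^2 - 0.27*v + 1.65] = 1.92*v - 3.74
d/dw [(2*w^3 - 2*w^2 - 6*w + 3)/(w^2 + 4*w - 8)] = 2*(w^4 + 8*w^3 - 25*w^2 + 13*w + 18)/(w^4 + 8*w^3 - 64*w + 64)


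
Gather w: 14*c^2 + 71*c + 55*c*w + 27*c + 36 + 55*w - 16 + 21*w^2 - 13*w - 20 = 14*c^2 + 98*c + 21*w^2 + w*(55*c + 42)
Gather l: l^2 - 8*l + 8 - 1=l^2 - 8*l + 7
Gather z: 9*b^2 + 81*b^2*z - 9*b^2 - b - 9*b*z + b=z*(81*b^2 - 9*b)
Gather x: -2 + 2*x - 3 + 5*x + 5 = 7*x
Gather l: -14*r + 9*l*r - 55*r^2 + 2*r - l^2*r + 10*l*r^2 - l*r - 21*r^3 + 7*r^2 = -l^2*r + l*(10*r^2 + 8*r) - 21*r^3 - 48*r^2 - 12*r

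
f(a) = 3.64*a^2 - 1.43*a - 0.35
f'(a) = 7.28*a - 1.43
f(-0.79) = 3.05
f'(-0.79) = -7.18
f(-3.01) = 36.93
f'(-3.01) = -23.34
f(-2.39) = 23.86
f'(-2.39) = -18.83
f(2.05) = 12.02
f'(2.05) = 13.49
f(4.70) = 73.34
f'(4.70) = 32.79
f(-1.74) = 13.16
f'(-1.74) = -14.10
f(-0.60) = 1.82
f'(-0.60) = -5.80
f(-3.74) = 55.91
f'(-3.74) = -28.66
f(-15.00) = 840.10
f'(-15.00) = -110.63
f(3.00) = 28.12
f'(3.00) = 20.41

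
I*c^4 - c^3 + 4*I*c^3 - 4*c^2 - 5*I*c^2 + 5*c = c*(c + 5)*(c + I)*(I*c - I)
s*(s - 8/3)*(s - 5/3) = s^3 - 13*s^2/3 + 40*s/9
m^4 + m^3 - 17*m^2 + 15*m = m*(m - 3)*(m - 1)*(m + 5)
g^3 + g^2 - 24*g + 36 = (g - 3)*(g - 2)*(g + 6)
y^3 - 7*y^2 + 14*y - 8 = (y - 4)*(y - 2)*(y - 1)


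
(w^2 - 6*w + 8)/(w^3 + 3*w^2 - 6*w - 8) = (w - 4)/(w^2 + 5*w + 4)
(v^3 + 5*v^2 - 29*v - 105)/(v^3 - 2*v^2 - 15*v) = (v + 7)/v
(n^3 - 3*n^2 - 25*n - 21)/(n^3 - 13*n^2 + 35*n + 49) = (n + 3)/(n - 7)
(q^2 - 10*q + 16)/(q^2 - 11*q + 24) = (q - 2)/(q - 3)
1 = 1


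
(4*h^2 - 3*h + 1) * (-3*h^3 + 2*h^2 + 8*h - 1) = -12*h^5 + 17*h^4 + 23*h^3 - 26*h^2 + 11*h - 1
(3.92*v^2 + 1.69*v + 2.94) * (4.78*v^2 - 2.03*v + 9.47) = 18.7376*v^4 + 0.120600000000001*v^3 + 47.7449*v^2 + 10.0361*v + 27.8418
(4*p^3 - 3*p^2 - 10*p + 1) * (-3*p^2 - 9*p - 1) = -12*p^5 - 27*p^4 + 53*p^3 + 90*p^2 + p - 1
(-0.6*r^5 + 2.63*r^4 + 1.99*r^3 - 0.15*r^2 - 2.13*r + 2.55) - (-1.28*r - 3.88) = -0.6*r^5 + 2.63*r^4 + 1.99*r^3 - 0.15*r^2 - 0.85*r + 6.43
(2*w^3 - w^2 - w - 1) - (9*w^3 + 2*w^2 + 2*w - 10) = -7*w^3 - 3*w^2 - 3*w + 9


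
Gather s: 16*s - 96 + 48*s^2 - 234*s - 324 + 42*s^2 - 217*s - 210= 90*s^2 - 435*s - 630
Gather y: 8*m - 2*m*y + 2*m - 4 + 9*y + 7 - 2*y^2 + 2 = 10*m - 2*y^2 + y*(9 - 2*m) + 5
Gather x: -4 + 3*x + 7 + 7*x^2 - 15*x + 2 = 7*x^2 - 12*x + 5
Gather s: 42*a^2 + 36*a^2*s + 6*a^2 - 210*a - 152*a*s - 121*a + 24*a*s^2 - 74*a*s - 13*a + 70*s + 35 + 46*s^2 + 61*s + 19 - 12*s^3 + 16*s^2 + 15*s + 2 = 48*a^2 - 344*a - 12*s^3 + s^2*(24*a + 62) + s*(36*a^2 - 226*a + 146) + 56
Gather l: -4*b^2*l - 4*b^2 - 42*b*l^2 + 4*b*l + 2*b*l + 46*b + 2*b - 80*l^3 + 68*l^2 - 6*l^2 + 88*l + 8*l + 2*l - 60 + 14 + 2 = -4*b^2 + 48*b - 80*l^3 + l^2*(62 - 42*b) + l*(-4*b^2 + 6*b + 98) - 44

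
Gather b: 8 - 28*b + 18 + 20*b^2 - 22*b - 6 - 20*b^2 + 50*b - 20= 0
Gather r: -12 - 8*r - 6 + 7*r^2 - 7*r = 7*r^2 - 15*r - 18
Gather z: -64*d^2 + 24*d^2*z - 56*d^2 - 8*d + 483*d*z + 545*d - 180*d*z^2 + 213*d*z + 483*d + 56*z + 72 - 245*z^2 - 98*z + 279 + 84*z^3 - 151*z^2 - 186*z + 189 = -120*d^2 + 1020*d + 84*z^3 + z^2*(-180*d - 396) + z*(24*d^2 + 696*d - 228) + 540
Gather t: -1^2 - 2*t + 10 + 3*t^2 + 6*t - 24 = 3*t^2 + 4*t - 15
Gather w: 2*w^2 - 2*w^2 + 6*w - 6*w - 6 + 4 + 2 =0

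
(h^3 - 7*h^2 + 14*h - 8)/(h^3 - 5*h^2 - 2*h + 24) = (h^2 - 3*h + 2)/(h^2 - h - 6)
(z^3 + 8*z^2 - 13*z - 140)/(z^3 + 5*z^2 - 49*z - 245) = (z - 4)/(z - 7)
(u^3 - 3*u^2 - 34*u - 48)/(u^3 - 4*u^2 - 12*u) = (u^2 - 5*u - 24)/(u*(u - 6))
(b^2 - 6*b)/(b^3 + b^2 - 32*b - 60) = b/(b^2 + 7*b + 10)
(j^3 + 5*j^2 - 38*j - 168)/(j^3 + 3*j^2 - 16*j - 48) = (j^2 + j - 42)/(j^2 - j - 12)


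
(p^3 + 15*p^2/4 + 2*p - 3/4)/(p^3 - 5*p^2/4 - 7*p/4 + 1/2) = (p + 3)/(p - 2)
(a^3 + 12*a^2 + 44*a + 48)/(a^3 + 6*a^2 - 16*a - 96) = (a + 2)/(a - 4)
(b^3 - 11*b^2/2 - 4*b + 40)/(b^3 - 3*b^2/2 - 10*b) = (b - 4)/b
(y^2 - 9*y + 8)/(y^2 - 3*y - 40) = (y - 1)/(y + 5)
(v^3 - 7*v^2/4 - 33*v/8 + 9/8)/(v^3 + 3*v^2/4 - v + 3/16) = 2*(v - 3)/(2*v - 1)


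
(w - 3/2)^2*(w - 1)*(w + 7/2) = w^4 - w^3/2 - 35*w^2/4 + 129*w/8 - 63/8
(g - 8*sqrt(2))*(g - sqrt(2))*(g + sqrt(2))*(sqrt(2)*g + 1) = sqrt(2)*g^4 - 15*g^3 - 10*sqrt(2)*g^2 + 30*g + 16*sqrt(2)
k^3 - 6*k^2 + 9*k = k*(k - 3)^2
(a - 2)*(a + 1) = a^2 - a - 2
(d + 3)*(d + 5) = d^2 + 8*d + 15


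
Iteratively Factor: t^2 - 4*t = (t - 4)*(t)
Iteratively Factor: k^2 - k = (k - 1)*(k)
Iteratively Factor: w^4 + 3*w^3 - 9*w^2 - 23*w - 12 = (w - 3)*(w^3 + 6*w^2 + 9*w + 4) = (w - 3)*(w + 1)*(w^2 + 5*w + 4) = (w - 3)*(w + 1)*(w + 4)*(w + 1)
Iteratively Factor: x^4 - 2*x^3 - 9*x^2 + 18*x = (x)*(x^3 - 2*x^2 - 9*x + 18) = x*(x + 3)*(x^2 - 5*x + 6) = x*(x - 2)*(x + 3)*(x - 3)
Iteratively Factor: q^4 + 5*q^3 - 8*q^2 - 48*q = (q + 4)*(q^3 + q^2 - 12*q) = q*(q + 4)*(q^2 + q - 12) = q*(q - 3)*(q + 4)*(q + 4)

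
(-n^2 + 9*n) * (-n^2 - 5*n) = n^4 - 4*n^3 - 45*n^2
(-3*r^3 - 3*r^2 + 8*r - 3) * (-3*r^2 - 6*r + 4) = 9*r^5 + 27*r^4 - 18*r^3 - 51*r^2 + 50*r - 12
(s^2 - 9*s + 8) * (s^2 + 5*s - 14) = s^4 - 4*s^3 - 51*s^2 + 166*s - 112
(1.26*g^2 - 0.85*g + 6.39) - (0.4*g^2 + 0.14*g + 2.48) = 0.86*g^2 - 0.99*g + 3.91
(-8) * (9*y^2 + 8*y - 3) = -72*y^2 - 64*y + 24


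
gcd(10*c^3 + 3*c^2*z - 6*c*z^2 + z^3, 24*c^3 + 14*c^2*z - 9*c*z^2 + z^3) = c + z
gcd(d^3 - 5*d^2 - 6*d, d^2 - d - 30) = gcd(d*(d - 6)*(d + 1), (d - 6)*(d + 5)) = d - 6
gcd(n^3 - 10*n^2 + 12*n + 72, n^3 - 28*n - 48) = n^2 - 4*n - 12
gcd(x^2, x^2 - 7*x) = x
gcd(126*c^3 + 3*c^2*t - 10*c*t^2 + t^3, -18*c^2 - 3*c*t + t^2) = -18*c^2 - 3*c*t + t^2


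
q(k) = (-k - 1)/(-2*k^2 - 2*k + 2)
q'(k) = (-k - 1)*(4*k + 2)/(-2*k^2 - 2*k + 2)^2 - 1/(-2*k^2 - 2*k + 2)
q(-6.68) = -0.08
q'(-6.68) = -0.01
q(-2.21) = -0.36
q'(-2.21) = -0.44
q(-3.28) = -0.18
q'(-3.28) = -0.07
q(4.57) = 0.11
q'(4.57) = -0.03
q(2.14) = 0.27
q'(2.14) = -0.17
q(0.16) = -0.71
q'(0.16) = -1.77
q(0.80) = 2.05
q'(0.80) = -10.95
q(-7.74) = -0.07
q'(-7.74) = -0.01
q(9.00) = 0.06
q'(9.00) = -0.00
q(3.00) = 0.18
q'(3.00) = -0.07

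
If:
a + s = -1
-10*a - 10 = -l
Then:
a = -s - 1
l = -10*s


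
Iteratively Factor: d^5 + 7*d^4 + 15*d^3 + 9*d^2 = (d + 3)*(d^4 + 4*d^3 + 3*d^2) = d*(d + 3)*(d^3 + 4*d^2 + 3*d) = d*(d + 3)^2*(d^2 + d) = d*(d + 1)*(d + 3)^2*(d)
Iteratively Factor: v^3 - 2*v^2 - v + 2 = (v + 1)*(v^2 - 3*v + 2) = (v - 2)*(v + 1)*(v - 1)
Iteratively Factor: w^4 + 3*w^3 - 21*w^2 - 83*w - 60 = (w + 1)*(w^3 + 2*w^2 - 23*w - 60) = (w - 5)*(w + 1)*(w^2 + 7*w + 12) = (w - 5)*(w + 1)*(w + 4)*(w + 3)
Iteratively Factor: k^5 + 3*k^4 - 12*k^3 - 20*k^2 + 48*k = (k - 2)*(k^4 + 5*k^3 - 2*k^2 - 24*k) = (k - 2)*(k + 3)*(k^3 + 2*k^2 - 8*k) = k*(k - 2)*(k + 3)*(k^2 + 2*k - 8) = k*(k - 2)^2*(k + 3)*(k + 4)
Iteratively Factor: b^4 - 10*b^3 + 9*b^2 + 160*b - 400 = (b + 4)*(b^3 - 14*b^2 + 65*b - 100) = (b - 5)*(b + 4)*(b^2 - 9*b + 20) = (b - 5)*(b - 4)*(b + 4)*(b - 5)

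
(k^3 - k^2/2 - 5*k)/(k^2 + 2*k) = k - 5/2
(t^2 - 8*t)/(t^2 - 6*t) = (t - 8)/(t - 6)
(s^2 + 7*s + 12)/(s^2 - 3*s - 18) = (s + 4)/(s - 6)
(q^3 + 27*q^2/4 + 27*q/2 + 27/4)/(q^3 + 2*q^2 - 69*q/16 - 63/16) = 4*(q + 3)/(4*q - 7)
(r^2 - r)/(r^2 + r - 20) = r*(r - 1)/(r^2 + r - 20)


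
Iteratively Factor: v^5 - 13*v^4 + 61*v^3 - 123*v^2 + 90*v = (v)*(v^4 - 13*v^3 + 61*v^2 - 123*v + 90) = v*(v - 5)*(v^3 - 8*v^2 + 21*v - 18) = v*(v - 5)*(v - 2)*(v^2 - 6*v + 9) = v*(v - 5)*(v - 3)*(v - 2)*(v - 3)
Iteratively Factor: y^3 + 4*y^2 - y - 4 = (y - 1)*(y^2 + 5*y + 4) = (y - 1)*(y + 1)*(y + 4)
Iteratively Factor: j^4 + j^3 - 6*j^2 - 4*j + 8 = (j + 2)*(j^3 - j^2 - 4*j + 4) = (j - 1)*(j + 2)*(j^2 - 4) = (j - 2)*(j - 1)*(j + 2)*(j + 2)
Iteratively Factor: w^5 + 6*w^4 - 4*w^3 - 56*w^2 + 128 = (w - 2)*(w^4 + 8*w^3 + 12*w^2 - 32*w - 64) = (w - 2)*(w + 2)*(w^3 + 6*w^2 - 32) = (w - 2)^2*(w + 2)*(w^2 + 8*w + 16) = (w - 2)^2*(w + 2)*(w + 4)*(w + 4)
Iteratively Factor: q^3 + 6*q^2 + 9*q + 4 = (q + 1)*(q^2 + 5*q + 4) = (q + 1)*(q + 4)*(q + 1)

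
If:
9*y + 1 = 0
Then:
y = -1/9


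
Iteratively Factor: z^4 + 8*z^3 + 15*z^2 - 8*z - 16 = (z + 4)*(z^3 + 4*z^2 - z - 4) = (z - 1)*(z + 4)*(z^2 + 5*z + 4) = (z - 1)*(z + 1)*(z + 4)*(z + 4)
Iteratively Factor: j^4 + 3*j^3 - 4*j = (j + 2)*(j^3 + j^2 - 2*j) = (j + 2)^2*(j^2 - j) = (j - 1)*(j + 2)^2*(j)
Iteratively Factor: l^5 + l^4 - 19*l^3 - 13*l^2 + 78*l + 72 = (l + 4)*(l^4 - 3*l^3 - 7*l^2 + 15*l + 18) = (l - 3)*(l + 4)*(l^3 - 7*l - 6) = (l - 3)*(l + 1)*(l + 4)*(l^2 - l - 6) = (l - 3)*(l + 1)*(l + 2)*(l + 4)*(l - 3)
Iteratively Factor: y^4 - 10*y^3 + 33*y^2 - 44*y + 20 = (y - 2)*(y^3 - 8*y^2 + 17*y - 10) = (y - 2)^2*(y^2 - 6*y + 5) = (y - 2)^2*(y - 1)*(y - 5)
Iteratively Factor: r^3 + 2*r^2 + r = (r)*(r^2 + 2*r + 1) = r*(r + 1)*(r + 1)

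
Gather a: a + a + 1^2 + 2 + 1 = 2*a + 4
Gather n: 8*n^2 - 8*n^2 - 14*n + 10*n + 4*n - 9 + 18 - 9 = 0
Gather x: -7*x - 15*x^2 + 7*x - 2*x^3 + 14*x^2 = -2*x^3 - x^2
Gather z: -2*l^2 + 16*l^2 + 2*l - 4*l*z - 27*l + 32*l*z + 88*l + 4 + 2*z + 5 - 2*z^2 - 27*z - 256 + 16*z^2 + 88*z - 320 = 14*l^2 + 63*l + 14*z^2 + z*(28*l + 63) - 567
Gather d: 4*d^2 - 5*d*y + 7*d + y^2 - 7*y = 4*d^2 + d*(7 - 5*y) + y^2 - 7*y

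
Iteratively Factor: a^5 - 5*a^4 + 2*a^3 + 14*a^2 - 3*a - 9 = (a + 1)*(a^4 - 6*a^3 + 8*a^2 + 6*a - 9) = (a - 3)*(a + 1)*(a^3 - 3*a^2 - a + 3) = (a - 3)*(a + 1)^2*(a^2 - 4*a + 3) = (a - 3)^2*(a + 1)^2*(a - 1)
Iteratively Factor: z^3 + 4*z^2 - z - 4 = (z + 4)*(z^2 - 1) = (z - 1)*(z + 4)*(z + 1)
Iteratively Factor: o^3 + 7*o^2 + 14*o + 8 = (o + 4)*(o^2 + 3*o + 2) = (o + 2)*(o + 4)*(o + 1)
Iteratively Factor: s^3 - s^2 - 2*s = (s + 1)*(s^2 - 2*s) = s*(s + 1)*(s - 2)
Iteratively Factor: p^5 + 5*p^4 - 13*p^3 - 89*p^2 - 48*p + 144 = (p + 3)*(p^4 + 2*p^3 - 19*p^2 - 32*p + 48) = (p - 4)*(p + 3)*(p^3 + 6*p^2 + 5*p - 12) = (p - 4)*(p - 1)*(p + 3)*(p^2 + 7*p + 12) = (p - 4)*(p - 1)*(p + 3)*(p + 4)*(p + 3)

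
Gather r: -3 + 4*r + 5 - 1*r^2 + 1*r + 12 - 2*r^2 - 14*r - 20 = -3*r^2 - 9*r - 6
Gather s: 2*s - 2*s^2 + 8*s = -2*s^2 + 10*s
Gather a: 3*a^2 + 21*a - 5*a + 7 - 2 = 3*a^2 + 16*a + 5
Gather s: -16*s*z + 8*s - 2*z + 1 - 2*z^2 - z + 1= s*(8 - 16*z) - 2*z^2 - 3*z + 2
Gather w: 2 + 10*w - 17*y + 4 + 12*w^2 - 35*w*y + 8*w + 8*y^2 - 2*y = 12*w^2 + w*(18 - 35*y) + 8*y^2 - 19*y + 6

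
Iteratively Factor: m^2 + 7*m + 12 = (m + 3)*(m + 4)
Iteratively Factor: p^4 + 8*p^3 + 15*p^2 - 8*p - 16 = (p - 1)*(p^3 + 9*p^2 + 24*p + 16) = (p - 1)*(p + 1)*(p^2 + 8*p + 16) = (p - 1)*(p + 1)*(p + 4)*(p + 4)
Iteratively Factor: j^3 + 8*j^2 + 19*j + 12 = (j + 4)*(j^2 + 4*j + 3) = (j + 1)*(j + 4)*(j + 3)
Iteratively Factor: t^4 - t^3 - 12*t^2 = (t)*(t^3 - t^2 - 12*t) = t*(t - 4)*(t^2 + 3*t) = t^2*(t - 4)*(t + 3)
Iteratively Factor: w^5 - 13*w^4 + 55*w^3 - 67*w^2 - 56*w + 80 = (w + 1)*(w^4 - 14*w^3 + 69*w^2 - 136*w + 80) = (w - 5)*(w + 1)*(w^3 - 9*w^2 + 24*w - 16) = (w - 5)*(w - 1)*(w + 1)*(w^2 - 8*w + 16) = (w - 5)*(w - 4)*(w - 1)*(w + 1)*(w - 4)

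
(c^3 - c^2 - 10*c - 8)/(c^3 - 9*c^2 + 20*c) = (c^2 + 3*c + 2)/(c*(c - 5))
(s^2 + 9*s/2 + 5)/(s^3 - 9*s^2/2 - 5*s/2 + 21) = (2*s + 5)/(2*s^2 - 13*s + 21)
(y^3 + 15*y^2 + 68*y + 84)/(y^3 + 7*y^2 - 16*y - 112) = (y^2 + 8*y + 12)/(y^2 - 16)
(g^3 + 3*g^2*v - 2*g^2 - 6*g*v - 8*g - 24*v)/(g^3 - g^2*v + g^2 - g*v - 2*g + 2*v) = (-g^2 - 3*g*v + 4*g + 12*v)/(-g^2 + g*v + g - v)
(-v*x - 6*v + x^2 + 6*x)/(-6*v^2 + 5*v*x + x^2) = (x + 6)/(6*v + x)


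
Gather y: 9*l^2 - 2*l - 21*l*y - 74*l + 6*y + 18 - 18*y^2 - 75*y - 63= 9*l^2 - 76*l - 18*y^2 + y*(-21*l - 69) - 45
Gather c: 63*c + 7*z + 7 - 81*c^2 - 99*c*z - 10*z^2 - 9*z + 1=-81*c^2 + c*(63 - 99*z) - 10*z^2 - 2*z + 8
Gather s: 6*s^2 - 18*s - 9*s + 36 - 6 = 6*s^2 - 27*s + 30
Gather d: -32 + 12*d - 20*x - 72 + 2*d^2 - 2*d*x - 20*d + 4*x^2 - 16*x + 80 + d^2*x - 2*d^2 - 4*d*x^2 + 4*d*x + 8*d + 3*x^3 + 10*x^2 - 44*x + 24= d^2*x + d*(-4*x^2 + 2*x) + 3*x^3 + 14*x^2 - 80*x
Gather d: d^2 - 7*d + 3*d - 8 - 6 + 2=d^2 - 4*d - 12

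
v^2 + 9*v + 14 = (v + 2)*(v + 7)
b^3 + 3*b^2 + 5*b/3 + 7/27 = (b + 1/3)^2*(b + 7/3)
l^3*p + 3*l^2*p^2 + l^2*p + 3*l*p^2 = l*(l + 3*p)*(l*p + p)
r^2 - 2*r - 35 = (r - 7)*(r + 5)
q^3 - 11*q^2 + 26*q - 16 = (q - 8)*(q - 2)*(q - 1)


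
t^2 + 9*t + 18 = (t + 3)*(t + 6)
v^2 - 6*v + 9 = (v - 3)^2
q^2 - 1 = (q - 1)*(q + 1)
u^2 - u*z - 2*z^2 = (u - 2*z)*(u + z)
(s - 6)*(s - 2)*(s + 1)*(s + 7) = s^4 - 45*s^2 + 40*s + 84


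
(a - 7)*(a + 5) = a^2 - 2*a - 35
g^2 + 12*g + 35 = (g + 5)*(g + 7)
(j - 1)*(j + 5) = j^2 + 4*j - 5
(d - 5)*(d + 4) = d^2 - d - 20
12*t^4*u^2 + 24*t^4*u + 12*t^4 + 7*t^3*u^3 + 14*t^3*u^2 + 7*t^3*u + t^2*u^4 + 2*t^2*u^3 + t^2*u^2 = (3*t + u)*(4*t + u)*(t*u + t)^2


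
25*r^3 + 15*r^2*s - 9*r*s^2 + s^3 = (-5*r + s)^2*(r + s)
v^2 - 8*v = v*(v - 8)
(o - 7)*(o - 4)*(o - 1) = o^3 - 12*o^2 + 39*o - 28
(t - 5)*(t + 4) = t^2 - t - 20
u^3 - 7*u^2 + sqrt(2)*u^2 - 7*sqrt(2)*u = u*(u - 7)*(u + sqrt(2))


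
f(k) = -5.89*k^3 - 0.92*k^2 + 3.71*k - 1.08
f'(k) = -17.67*k^2 - 1.84*k + 3.71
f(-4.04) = 357.30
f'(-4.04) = -277.26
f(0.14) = -0.59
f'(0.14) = 3.11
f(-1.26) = 4.57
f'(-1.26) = -22.02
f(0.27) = -0.26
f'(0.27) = 1.93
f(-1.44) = 9.26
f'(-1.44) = -30.28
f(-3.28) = 184.70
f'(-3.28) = -180.36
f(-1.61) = 15.14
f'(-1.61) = -39.13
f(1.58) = -20.75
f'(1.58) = -43.31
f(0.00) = -1.08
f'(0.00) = 3.71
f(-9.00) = 4184.82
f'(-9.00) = -1411.00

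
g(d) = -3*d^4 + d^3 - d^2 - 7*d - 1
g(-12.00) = -63997.00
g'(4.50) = -1048.75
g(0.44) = -4.30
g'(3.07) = -332.08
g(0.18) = -2.29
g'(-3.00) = 350.00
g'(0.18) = -7.33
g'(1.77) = -67.68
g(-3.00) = -259.00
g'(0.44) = -8.32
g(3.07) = -269.47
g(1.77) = -40.42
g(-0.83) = 2.13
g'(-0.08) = -6.81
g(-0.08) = -0.45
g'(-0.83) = 3.59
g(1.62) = -31.38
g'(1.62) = -53.39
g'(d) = -12*d^3 + 3*d^2 - 2*d - 7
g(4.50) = -1191.81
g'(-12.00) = 21185.00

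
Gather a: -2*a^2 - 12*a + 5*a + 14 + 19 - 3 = -2*a^2 - 7*a + 30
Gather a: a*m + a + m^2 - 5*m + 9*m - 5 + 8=a*(m + 1) + m^2 + 4*m + 3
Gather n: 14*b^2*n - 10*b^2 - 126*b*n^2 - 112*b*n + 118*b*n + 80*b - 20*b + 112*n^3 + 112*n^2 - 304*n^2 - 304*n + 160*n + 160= -10*b^2 + 60*b + 112*n^3 + n^2*(-126*b - 192) + n*(14*b^2 + 6*b - 144) + 160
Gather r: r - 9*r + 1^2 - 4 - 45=-8*r - 48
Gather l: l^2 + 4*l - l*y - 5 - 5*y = l^2 + l*(4 - y) - 5*y - 5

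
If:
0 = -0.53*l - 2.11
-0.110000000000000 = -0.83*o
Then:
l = -3.98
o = 0.13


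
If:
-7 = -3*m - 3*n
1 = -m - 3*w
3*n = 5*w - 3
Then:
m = 35/4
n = -77/12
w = -13/4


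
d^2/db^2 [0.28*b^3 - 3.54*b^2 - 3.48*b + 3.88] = 1.68*b - 7.08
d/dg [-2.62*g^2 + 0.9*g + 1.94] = 0.9 - 5.24*g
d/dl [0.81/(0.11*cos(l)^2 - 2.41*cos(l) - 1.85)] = (0.1782*cos(l) - 1.9521)*sin(l)/(-0.11*cos(l)^2 + 2.41*cos(l) + 1.85)^2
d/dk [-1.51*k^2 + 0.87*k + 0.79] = 0.87 - 3.02*k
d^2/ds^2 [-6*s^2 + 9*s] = -12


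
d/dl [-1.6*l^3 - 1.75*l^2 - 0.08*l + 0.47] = -4.8*l^2 - 3.5*l - 0.08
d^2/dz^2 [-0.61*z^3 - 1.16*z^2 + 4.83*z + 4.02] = -3.66*z - 2.32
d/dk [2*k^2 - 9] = 4*k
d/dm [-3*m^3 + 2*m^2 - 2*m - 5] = -9*m^2 + 4*m - 2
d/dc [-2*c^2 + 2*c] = 2 - 4*c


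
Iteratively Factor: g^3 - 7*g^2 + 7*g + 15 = (g + 1)*(g^2 - 8*g + 15) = (g - 5)*(g + 1)*(g - 3)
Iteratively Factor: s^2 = (s)*(s)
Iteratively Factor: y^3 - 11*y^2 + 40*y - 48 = (y - 4)*(y^2 - 7*y + 12) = (y - 4)^2*(y - 3)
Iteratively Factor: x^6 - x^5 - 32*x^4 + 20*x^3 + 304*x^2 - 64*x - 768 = (x - 4)*(x^5 + 3*x^4 - 20*x^3 - 60*x^2 + 64*x + 192) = (x - 4)*(x + 4)*(x^4 - x^3 - 16*x^2 + 4*x + 48) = (x - 4)*(x + 2)*(x + 4)*(x^3 - 3*x^2 - 10*x + 24) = (x - 4)*(x + 2)*(x + 3)*(x + 4)*(x^2 - 6*x + 8) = (x - 4)*(x - 2)*(x + 2)*(x + 3)*(x + 4)*(x - 4)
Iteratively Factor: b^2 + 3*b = (b + 3)*(b)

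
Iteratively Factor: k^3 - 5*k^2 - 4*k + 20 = (k + 2)*(k^2 - 7*k + 10) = (k - 5)*(k + 2)*(k - 2)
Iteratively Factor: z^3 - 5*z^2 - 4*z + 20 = (z - 5)*(z^2 - 4) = (z - 5)*(z - 2)*(z + 2)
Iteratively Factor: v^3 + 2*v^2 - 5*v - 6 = (v - 2)*(v^2 + 4*v + 3) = (v - 2)*(v + 1)*(v + 3)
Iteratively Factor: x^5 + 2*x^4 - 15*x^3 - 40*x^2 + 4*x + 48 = (x - 4)*(x^4 + 6*x^3 + 9*x^2 - 4*x - 12) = (x - 4)*(x + 2)*(x^3 + 4*x^2 + x - 6) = (x - 4)*(x + 2)^2*(x^2 + 2*x - 3) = (x - 4)*(x + 2)^2*(x + 3)*(x - 1)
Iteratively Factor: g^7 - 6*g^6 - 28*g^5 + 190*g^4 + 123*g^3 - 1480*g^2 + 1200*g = (g - 3)*(g^6 - 3*g^5 - 37*g^4 + 79*g^3 + 360*g^2 - 400*g) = (g - 3)*(g - 1)*(g^5 - 2*g^4 - 39*g^3 + 40*g^2 + 400*g) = (g - 5)*(g - 3)*(g - 1)*(g^4 + 3*g^3 - 24*g^2 - 80*g) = (g - 5)*(g - 3)*(g - 1)*(g + 4)*(g^3 - g^2 - 20*g) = (g - 5)*(g - 3)*(g - 1)*(g + 4)^2*(g^2 - 5*g) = (g - 5)^2*(g - 3)*(g - 1)*(g + 4)^2*(g)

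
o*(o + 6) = o^2 + 6*o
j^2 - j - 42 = (j - 7)*(j + 6)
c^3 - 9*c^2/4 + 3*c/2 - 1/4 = (c - 1)^2*(c - 1/4)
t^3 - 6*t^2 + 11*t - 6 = (t - 3)*(t - 2)*(t - 1)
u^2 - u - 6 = (u - 3)*(u + 2)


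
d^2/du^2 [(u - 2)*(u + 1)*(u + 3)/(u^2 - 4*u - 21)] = 80/(u^3 - 21*u^2 + 147*u - 343)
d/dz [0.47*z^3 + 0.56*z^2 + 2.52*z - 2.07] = 1.41*z^2 + 1.12*z + 2.52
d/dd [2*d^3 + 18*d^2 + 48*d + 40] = 6*d^2 + 36*d + 48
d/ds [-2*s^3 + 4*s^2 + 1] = 2*s*(4 - 3*s)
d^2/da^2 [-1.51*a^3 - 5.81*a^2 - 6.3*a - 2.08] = -9.06*a - 11.62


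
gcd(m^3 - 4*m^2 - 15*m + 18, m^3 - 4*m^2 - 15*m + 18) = m^3 - 4*m^2 - 15*m + 18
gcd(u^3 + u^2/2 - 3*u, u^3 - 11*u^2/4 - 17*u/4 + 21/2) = u + 2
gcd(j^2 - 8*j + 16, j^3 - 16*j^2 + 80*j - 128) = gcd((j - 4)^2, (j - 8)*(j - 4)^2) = j^2 - 8*j + 16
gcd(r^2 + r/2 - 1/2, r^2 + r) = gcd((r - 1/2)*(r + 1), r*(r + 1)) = r + 1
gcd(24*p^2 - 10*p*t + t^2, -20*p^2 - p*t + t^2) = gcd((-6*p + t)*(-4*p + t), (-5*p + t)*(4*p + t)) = 1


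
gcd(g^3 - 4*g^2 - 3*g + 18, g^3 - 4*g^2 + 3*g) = g - 3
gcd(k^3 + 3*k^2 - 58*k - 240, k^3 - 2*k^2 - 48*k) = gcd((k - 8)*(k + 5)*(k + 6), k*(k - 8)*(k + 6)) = k^2 - 2*k - 48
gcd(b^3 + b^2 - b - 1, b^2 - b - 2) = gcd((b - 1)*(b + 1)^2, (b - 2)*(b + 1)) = b + 1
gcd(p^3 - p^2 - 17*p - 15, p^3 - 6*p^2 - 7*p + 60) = p^2 - 2*p - 15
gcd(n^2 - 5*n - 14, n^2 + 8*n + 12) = n + 2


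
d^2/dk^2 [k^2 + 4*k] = 2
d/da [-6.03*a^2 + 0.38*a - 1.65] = 0.38 - 12.06*a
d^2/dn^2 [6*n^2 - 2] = 12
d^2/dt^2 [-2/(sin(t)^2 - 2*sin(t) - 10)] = 4*(-2*sin(t)^4 + 3*sin(t)^3 - 19*sin(t)^2 + 4*sin(t) + 14)/(2*sin(t) + cos(t)^2 + 9)^3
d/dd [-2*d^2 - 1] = -4*d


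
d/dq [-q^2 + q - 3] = 1 - 2*q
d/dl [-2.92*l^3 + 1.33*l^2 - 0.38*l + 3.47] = -8.76*l^2 + 2.66*l - 0.38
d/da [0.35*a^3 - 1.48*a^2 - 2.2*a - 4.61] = 1.05*a^2 - 2.96*a - 2.2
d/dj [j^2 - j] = 2*j - 1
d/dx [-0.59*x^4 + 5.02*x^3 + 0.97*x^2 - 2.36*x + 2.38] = -2.36*x^3 + 15.06*x^2 + 1.94*x - 2.36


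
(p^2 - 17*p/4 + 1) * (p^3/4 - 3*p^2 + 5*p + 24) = p^5/4 - 65*p^4/16 + 18*p^3 - p^2/4 - 97*p + 24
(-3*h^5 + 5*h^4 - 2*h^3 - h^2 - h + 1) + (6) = -3*h^5 + 5*h^4 - 2*h^3 - h^2 - h + 7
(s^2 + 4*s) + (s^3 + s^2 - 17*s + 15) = s^3 + 2*s^2 - 13*s + 15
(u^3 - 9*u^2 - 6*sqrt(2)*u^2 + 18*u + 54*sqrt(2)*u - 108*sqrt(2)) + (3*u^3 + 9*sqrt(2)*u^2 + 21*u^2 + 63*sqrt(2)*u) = 4*u^3 + 3*sqrt(2)*u^2 + 12*u^2 + 18*u + 117*sqrt(2)*u - 108*sqrt(2)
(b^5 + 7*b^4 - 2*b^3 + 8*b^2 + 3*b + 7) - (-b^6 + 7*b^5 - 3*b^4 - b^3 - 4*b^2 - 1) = b^6 - 6*b^5 + 10*b^4 - b^3 + 12*b^2 + 3*b + 8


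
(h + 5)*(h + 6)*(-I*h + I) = -I*h^3 - 10*I*h^2 - 19*I*h + 30*I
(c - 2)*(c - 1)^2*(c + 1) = c^4 - 3*c^3 + c^2 + 3*c - 2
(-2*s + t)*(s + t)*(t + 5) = -2*s^2*t - 10*s^2 - s*t^2 - 5*s*t + t^3 + 5*t^2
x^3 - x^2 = x^2*(x - 1)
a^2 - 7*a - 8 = (a - 8)*(a + 1)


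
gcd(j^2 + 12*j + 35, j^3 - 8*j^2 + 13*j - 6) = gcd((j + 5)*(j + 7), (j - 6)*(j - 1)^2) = 1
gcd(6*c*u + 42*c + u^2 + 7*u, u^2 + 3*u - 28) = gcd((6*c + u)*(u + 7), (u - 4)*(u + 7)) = u + 7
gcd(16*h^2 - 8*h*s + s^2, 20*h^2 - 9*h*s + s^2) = -4*h + s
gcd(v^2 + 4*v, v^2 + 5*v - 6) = 1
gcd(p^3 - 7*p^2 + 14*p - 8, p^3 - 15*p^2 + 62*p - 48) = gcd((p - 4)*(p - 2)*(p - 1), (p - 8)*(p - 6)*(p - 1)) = p - 1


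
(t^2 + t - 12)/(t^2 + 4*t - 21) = (t + 4)/(t + 7)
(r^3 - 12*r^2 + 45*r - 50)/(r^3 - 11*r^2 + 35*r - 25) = (r - 2)/(r - 1)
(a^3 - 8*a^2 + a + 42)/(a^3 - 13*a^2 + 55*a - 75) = (a^2 - 5*a - 14)/(a^2 - 10*a + 25)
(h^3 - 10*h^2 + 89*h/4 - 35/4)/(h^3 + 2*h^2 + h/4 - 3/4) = (2*h^2 - 19*h + 35)/(2*h^2 + 5*h + 3)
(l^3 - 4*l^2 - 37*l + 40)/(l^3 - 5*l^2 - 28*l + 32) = (l + 5)/(l + 4)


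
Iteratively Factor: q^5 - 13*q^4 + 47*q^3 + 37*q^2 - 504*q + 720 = (q - 3)*(q^4 - 10*q^3 + 17*q^2 + 88*q - 240) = (q - 4)*(q - 3)*(q^3 - 6*q^2 - 7*q + 60) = (q - 4)^2*(q - 3)*(q^2 - 2*q - 15) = (q - 4)^2*(q - 3)*(q + 3)*(q - 5)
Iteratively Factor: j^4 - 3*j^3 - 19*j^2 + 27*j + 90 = (j + 2)*(j^3 - 5*j^2 - 9*j + 45) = (j + 2)*(j + 3)*(j^2 - 8*j + 15) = (j - 3)*(j + 2)*(j + 3)*(j - 5)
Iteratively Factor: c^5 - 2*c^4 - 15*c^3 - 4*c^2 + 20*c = (c - 5)*(c^4 + 3*c^3 - 4*c) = (c - 5)*(c + 2)*(c^3 + c^2 - 2*c) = (c - 5)*(c + 2)^2*(c^2 - c) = (c - 5)*(c - 1)*(c + 2)^2*(c)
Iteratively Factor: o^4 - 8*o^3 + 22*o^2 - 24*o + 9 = (o - 1)*(o^3 - 7*o^2 + 15*o - 9) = (o - 3)*(o - 1)*(o^2 - 4*o + 3) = (o - 3)*(o - 1)^2*(o - 3)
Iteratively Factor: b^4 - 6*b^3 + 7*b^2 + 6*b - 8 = (b - 1)*(b^3 - 5*b^2 + 2*b + 8) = (b - 4)*(b - 1)*(b^2 - b - 2) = (b - 4)*(b - 1)*(b + 1)*(b - 2)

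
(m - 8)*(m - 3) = m^2 - 11*m + 24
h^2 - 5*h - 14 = (h - 7)*(h + 2)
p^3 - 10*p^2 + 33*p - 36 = (p - 4)*(p - 3)^2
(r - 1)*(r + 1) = r^2 - 1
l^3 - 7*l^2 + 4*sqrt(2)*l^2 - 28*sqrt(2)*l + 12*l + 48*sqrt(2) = (l - 4)*(l - 3)*(l + 4*sqrt(2))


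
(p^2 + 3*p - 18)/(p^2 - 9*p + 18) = (p + 6)/(p - 6)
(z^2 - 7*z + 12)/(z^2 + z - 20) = (z - 3)/(z + 5)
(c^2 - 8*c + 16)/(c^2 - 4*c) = (c - 4)/c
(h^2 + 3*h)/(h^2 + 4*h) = (h + 3)/(h + 4)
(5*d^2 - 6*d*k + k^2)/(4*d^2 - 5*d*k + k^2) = (5*d - k)/(4*d - k)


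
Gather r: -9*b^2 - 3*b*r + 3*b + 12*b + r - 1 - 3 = -9*b^2 + 15*b + r*(1 - 3*b) - 4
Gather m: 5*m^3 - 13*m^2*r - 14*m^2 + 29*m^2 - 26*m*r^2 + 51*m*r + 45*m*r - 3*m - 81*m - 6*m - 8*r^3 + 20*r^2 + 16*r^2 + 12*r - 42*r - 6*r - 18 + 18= 5*m^3 + m^2*(15 - 13*r) + m*(-26*r^2 + 96*r - 90) - 8*r^3 + 36*r^2 - 36*r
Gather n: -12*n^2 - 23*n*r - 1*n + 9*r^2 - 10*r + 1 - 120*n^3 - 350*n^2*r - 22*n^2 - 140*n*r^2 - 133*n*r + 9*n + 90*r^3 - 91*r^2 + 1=-120*n^3 + n^2*(-350*r - 34) + n*(-140*r^2 - 156*r + 8) + 90*r^3 - 82*r^2 - 10*r + 2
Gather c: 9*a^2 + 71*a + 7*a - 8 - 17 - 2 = 9*a^2 + 78*a - 27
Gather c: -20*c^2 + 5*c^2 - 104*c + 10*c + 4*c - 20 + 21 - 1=-15*c^2 - 90*c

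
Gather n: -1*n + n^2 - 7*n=n^2 - 8*n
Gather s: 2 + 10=12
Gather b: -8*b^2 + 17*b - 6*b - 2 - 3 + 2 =-8*b^2 + 11*b - 3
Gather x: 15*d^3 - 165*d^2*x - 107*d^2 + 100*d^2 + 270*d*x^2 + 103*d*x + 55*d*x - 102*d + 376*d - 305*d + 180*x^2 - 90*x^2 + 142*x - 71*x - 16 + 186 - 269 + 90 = 15*d^3 - 7*d^2 - 31*d + x^2*(270*d + 90) + x*(-165*d^2 + 158*d + 71) - 9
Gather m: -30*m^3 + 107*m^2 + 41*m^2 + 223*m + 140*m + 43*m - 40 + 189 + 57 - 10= -30*m^3 + 148*m^2 + 406*m + 196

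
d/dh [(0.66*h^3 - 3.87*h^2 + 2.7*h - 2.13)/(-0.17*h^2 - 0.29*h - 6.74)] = (-0.1122*h^4 - 0.3828*h^3 - 11.7639*h^2 + 51.4434*h - 18.8157)/(0.0289*h^4 + 0.0986*h^3 + 2.3757*h^2 + 3.9092*h + 45.4276)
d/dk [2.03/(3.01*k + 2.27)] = -6.1103/(3.01*k + 2.27)^2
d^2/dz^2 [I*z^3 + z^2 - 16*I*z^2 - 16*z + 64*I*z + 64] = 6*I*z + 2 - 32*I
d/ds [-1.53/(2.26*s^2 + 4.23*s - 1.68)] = (6.9156*s + 6.4719)/(2.26*s^2 + 4.23*s - 1.68)^2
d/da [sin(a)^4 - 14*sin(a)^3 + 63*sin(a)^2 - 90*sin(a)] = 2*(2*sin(a)^3 - 21*sin(a)^2 + 63*sin(a) - 45)*cos(a)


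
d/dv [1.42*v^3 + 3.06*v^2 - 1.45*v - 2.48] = 4.26*v^2 + 6.12*v - 1.45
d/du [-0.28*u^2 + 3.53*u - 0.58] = 3.53 - 0.56*u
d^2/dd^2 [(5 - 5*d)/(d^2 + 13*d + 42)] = 10*(-(d - 1)*(2*d + 13)^2 + 3*(d + 4)*(d^2 + 13*d + 42))/(d^2 + 13*d + 42)^3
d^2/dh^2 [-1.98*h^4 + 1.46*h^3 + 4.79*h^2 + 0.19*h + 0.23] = -23.76*h^2 + 8.76*h + 9.58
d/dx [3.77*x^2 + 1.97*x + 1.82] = 7.54*x + 1.97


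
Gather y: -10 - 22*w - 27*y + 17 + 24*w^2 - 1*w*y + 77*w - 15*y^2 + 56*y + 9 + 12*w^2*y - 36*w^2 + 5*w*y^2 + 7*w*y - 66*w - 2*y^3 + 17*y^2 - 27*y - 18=-12*w^2 - 11*w - 2*y^3 + y^2*(5*w + 2) + y*(12*w^2 + 6*w + 2) - 2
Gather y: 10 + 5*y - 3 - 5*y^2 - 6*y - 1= -5*y^2 - y + 6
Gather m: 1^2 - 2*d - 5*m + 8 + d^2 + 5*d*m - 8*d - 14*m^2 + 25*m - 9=d^2 - 10*d - 14*m^2 + m*(5*d + 20)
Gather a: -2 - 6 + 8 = 0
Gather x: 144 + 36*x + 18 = 36*x + 162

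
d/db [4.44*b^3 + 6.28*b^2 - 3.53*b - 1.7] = 13.32*b^2 + 12.56*b - 3.53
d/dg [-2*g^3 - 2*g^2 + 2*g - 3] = -6*g^2 - 4*g + 2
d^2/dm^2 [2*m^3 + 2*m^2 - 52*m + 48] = 12*m + 4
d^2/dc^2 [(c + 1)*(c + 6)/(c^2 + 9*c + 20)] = 4*(-c^3 - 21*c^2 - 129*c - 247)/(c^6 + 27*c^5 + 303*c^4 + 1809*c^3 + 6060*c^2 + 10800*c + 8000)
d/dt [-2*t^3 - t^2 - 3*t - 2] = -6*t^2 - 2*t - 3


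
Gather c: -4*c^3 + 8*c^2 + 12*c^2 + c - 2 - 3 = -4*c^3 + 20*c^2 + c - 5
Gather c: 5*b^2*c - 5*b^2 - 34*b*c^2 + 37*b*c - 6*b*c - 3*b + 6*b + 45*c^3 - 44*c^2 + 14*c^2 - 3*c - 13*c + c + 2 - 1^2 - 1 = -5*b^2 + 3*b + 45*c^3 + c^2*(-34*b - 30) + c*(5*b^2 + 31*b - 15)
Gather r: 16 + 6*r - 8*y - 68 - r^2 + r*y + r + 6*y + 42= -r^2 + r*(y + 7) - 2*y - 10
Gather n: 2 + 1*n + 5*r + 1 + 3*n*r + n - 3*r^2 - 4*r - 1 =n*(3*r + 2) - 3*r^2 + r + 2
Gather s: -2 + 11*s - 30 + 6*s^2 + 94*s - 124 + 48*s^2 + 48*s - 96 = 54*s^2 + 153*s - 252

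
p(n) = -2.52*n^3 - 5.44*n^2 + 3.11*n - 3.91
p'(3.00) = -97.57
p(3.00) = -111.58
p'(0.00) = 3.11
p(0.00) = -3.91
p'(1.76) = -39.46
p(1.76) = -29.03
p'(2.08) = -52.23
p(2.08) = -43.65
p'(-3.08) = -35.10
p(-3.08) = 8.53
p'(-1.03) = 6.30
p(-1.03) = -10.13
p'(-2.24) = -10.45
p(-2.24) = -9.85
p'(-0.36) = 6.05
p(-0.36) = -5.62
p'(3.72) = -141.98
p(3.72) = -197.35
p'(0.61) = -6.34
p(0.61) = -4.61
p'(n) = -7.56*n^2 - 10.88*n + 3.11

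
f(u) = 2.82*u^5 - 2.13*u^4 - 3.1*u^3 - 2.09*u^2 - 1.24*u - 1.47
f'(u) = 14.1*u^4 - 8.52*u^3 - 9.3*u^2 - 4.18*u - 1.24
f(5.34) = 9973.18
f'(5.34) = 9879.14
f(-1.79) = -61.86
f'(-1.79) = 170.06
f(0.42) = -2.62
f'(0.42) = -4.83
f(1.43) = -8.63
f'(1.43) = 7.81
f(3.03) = 430.03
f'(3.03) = 852.18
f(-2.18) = -163.53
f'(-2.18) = 370.40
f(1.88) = 7.83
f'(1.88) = 77.56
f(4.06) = 2283.69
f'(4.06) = 3089.40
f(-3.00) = -790.65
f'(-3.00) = 1299.74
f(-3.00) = -790.65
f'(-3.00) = 1299.74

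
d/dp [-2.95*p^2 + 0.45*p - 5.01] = 0.45 - 5.9*p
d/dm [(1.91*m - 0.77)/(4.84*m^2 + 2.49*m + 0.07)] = (-9.2444*m^2 + 7.4536*m + 2.051)/(23.4256*m^4 + 24.1032*m^3 + 6.8777*m^2 + 0.3486*m + 0.0049)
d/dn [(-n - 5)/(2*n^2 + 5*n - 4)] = (-2*n^2 - 5*n + (n + 5)*(4*n + 5) + 4)/(2*n^2 + 5*n - 4)^2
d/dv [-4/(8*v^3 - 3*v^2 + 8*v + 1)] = 8*(12*v^2 - 3*v + 4)/(8*v^3 - 3*v^2 + 8*v + 1)^2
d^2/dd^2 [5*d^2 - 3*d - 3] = 10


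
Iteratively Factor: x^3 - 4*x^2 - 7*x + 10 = (x + 2)*(x^2 - 6*x + 5) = (x - 1)*(x + 2)*(x - 5)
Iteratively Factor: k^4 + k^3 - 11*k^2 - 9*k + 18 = (k - 1)*(k^3 + 2*k^2 - 9*k - 18) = (k - 3)*(k - 1)*(k^2 + 5*k + 6) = (k - 3)*(k - 1)*(k + 2)*(k + 3)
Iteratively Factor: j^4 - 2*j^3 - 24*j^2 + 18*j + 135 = (j + 3)*(j^3 - 5*j^2 - 9*j + 45) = (j - 3)*(j + 3)*(j^2 - 2*j - 15) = (j - 5)*(j - 3)*(j + 3)*(j + 3)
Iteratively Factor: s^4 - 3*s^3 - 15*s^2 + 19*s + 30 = (s - 5)*(s^3 + 2*s^2 - 5*s - 6) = (s - 5)*(s + 1)*(s^2 + s - 6) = (s - 5)*(s - 2)*(s + 1)*(s + 3)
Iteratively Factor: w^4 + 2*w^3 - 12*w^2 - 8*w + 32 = (w + 4)*(w^3 - 2*w^2 - 4*w + 8) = (w - 2)*(w + 4)*(w^2 - 4) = (w - 2)*(w + 2)*(w + 4)*(w - 2)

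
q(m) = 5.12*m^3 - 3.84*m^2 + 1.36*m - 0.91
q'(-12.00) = 2305.36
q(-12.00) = -9417.55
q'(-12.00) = 2305.36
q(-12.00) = -9417.55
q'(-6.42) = 683.75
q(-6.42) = -1522.71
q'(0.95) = 7.93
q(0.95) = 1.31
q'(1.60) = 28.39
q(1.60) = 12.41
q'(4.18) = 237.63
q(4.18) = 311.62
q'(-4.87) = 403.05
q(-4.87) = -689.97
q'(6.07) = 520.68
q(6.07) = 1010.94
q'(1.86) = 40.21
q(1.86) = 21.28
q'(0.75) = 4.24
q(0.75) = 0.11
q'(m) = 15.36*m^2 - 7.68*m + 1.36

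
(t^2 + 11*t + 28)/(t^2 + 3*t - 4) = (t + 7)/(t - 1)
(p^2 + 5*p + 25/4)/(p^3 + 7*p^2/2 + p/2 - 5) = (p + 5/2)/(p^2 + p - 2)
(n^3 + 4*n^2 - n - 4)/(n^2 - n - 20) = (n^2 - 1)/(n - 5)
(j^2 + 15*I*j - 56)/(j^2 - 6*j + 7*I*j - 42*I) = (j + 8*I)/(j - 6)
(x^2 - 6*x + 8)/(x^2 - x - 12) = (x - 2)/(x + 3)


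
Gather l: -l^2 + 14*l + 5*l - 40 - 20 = -l^2 + 19*l - 60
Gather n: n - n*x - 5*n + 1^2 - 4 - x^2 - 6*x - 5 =n*(-x - 4) - x^2 - 6*x - 8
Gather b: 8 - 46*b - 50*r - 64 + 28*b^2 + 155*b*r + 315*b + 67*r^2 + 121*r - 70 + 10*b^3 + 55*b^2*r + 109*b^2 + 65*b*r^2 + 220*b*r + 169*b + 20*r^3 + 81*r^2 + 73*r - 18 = 10*b^3 + b^2*(55*r + 137) + b*(65*r^2 + 375*r + 438) + 20*r^3 + 148*r^2 + 144*r - 144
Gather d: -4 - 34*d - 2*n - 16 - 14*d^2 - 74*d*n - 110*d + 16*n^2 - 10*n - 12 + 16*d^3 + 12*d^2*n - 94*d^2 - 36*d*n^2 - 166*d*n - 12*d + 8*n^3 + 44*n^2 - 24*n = 16*d^3 + d^2*(12*n - 108) + d*(-36*n^2 - 240*n - 156) + 8*n^3 + 60*n^2 - 36*n - 32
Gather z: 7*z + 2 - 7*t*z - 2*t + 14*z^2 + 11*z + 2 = -2*t + 14*z^2 + z*(18 - 7*t) + 4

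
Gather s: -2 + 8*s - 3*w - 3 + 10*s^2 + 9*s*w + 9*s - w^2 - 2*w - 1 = 10*s^2 + s*(9*w + 17) - w^2 - 5*w - 6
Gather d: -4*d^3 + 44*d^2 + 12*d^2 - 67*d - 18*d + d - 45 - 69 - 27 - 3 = -4*d^3 + 56*d^2 - 84*d - 144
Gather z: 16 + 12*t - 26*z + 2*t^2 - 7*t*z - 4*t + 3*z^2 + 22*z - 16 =2*t^2 + 8*t + 3*z^2 + z*(-7*t - 4)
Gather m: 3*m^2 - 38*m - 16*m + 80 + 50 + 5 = 3*m^2 - 54*m + 135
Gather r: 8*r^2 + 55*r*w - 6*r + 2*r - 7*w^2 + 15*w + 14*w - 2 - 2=8*r^2 + r*(55*w - 4) - 7*w^2 + 29*w - 4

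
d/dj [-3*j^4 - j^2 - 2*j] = -12*j^3 - 2*j - 2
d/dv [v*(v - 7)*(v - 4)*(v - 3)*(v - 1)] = 5*v^4 - 60*v^3 + 225*v^2 - 290*v + 84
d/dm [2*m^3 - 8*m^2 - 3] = 2*m*(3*m - 8)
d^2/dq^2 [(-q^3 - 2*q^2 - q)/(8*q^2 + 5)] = 2*(-24*q^3 + 240*q^2 + 45*q - 50)/(512*q^6 + 960*q^4 + 600*q^2 + 125)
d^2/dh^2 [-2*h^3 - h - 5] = -12*h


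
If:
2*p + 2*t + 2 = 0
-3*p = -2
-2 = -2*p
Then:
No Solution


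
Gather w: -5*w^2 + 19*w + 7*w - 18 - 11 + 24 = -5*w^2 + 26*w - 5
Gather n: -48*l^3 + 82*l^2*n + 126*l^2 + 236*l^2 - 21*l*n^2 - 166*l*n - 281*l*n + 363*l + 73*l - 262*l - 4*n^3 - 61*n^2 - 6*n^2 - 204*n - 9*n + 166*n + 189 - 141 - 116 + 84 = -48*l^3 + 362*l^2 + 174*l - 4*n^3 + n^2*(-21*l - 67) + n*(82*l^2 - 447*l - 47) + 16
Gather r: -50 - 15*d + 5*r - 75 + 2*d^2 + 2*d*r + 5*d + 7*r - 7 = 2*d^2 - 10*d + r*(2*d + 12) - 132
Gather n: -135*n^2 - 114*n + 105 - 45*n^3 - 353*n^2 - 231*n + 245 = -45*n^3 - 488*n^2 - 345*n + 350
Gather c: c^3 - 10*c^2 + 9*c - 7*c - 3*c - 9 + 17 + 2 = c^3 - 10*c^2 - c + 10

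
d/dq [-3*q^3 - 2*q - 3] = -9*q^2 - 2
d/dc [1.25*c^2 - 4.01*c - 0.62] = 2.5*c - 4.01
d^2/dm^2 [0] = 0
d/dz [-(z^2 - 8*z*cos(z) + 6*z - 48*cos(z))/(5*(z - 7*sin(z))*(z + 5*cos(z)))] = (2*(z - 7*sin(z))*(z + 5*cos(z))*(-4*z*sin(z) - z - 24*sin(z) + 4*cos(z) - 3) - (z - 7*sin(z))*(5*sin(z) - 1)*(z^2 - 8*z*cos(z) + 6*z - 48*cos(z)) - (z + 5*cos(z))*(7*cos(z) - 1)*(z^2 - 8*z*cos(z) + 6*z - 48*cos(z)))/(5*(z - 7*sin(z))^2*(z + 5*cos(z))^2)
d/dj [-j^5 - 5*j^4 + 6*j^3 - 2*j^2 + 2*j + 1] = -5*j^4 - 20*j^3 + 18*j^2 - 4*j + 2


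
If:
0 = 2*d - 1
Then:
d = 1/2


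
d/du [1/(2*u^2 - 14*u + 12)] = (7/2 - u)/(u^2 - 7*u + 6)^2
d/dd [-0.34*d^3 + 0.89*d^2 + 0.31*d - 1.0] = -1.02*d^2 + 1.78*d + 0.31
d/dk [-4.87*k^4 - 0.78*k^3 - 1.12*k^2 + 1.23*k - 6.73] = -19.48*k^3 - 2.34*k^2 - 2.24*k + 1.23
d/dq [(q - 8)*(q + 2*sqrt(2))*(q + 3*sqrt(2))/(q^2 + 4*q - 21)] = (q^4 + 8*q^3 - 107*q^2 + 60*sqrt(2)*q^2 - 210*sqrt(2)*q + 528*q + 132 + 840*sqrt(2))/(q^4 + 8*q^3 - 26*q^2 - 168*q + 441)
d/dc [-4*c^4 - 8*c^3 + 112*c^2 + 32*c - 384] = -16*c^3 - 24*c^2 + 224*c + 32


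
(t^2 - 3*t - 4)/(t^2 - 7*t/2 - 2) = 2*(t + 1)/(2*t + 1)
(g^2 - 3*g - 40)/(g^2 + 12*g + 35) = (g - 8)/(g + 7)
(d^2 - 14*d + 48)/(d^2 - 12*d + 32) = (d - 6)/(d - 4)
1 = 1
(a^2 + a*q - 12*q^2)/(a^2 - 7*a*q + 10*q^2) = (a^2 + a*q - 12*q^2)/(a^2 - 7*a*q + 10*q^2)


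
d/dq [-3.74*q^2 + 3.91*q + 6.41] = 3.91 - 7.48*q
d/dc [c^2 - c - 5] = 2*c - 1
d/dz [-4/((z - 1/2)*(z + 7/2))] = 64*(2*z + 3)/((2*z - 1)^2*(2*z + 7)^2)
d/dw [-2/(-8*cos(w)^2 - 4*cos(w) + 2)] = 2*(4*cos(w) + 1)*sin(w)/(4*cos(w)^2 + 2*cos(w) - 1)^2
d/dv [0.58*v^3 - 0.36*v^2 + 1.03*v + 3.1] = 1.74*v^2 - 0.72*v + 1.03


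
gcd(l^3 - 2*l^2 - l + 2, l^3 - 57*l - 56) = l + 1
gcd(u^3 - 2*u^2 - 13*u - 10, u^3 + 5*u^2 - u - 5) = u + 1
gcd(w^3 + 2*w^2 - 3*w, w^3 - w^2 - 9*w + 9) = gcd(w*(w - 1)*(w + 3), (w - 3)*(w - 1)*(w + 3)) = w^2 + 2*w - 3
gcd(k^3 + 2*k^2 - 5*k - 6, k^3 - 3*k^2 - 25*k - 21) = k^2 + 4*k + 3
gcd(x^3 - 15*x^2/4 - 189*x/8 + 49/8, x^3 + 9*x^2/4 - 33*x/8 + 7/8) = x^2 + 13*x/4 - 7/8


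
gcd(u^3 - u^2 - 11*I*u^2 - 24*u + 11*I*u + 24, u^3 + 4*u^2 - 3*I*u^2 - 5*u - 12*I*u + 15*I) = u^2 + u*(-1 - 3*I) + 3*I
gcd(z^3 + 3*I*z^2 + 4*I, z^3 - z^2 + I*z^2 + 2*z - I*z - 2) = z^2 + I*z + 2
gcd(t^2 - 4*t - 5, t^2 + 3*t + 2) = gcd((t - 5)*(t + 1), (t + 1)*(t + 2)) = t + 1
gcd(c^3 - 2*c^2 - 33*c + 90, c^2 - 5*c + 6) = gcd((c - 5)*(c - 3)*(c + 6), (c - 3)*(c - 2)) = c - 3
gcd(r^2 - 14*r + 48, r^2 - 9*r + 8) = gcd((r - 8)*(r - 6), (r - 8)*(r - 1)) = r - 8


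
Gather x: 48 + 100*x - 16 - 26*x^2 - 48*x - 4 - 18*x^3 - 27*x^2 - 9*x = -18*x^3 - 53*x^2 + 43*x + 28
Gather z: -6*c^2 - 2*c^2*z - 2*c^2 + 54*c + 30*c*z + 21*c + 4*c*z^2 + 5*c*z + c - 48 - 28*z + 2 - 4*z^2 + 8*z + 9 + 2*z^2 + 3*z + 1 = -8*c^2 + 76*c + z^2*(4*c - 2) + z*(-2*c^2 + 35*c - 17) - 36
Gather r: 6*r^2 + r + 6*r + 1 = 6*r^2 + 7*r + 1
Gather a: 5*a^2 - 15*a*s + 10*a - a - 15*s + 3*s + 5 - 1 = 5*a^2 + a*(9 - 15*s) - 12*s + 4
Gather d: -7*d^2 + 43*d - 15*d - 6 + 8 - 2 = -7*d^2 + 28*d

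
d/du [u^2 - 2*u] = 2*u - 2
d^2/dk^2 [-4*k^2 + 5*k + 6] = -8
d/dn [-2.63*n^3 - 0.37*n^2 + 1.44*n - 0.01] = -7.89*n^2 - 0.74*n + 1.44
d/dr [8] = 0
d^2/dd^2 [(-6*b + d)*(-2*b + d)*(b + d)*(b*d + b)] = 2*b*(4*b^2 - 21*b*d - 7*b + 6*d^2 + 3*d)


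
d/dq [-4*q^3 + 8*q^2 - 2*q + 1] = -12*q^2 + 16*q - 2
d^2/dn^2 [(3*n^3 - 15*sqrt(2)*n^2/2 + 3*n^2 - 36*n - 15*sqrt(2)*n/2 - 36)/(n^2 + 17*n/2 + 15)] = 36*(25*sqrt(2)*n^3 + 49*n^3 + 150*sqrt(2)*n^2 + 402*n^2 + 150*sqrt(2)*n + 1212*n - 325*sqrt(2) + 1424)/(8*n^6 + 204*n^5 + 2094*n^4 + 11033*n^3 + 31410*n^2 + 45900*n + 27000)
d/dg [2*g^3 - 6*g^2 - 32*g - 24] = 6*g^2 - 12*g - 32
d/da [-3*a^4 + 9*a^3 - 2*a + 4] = -12*a^3 + 27*a^2 - 2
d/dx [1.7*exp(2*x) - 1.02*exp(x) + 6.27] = (3.4*exp(x) - 1.02)*exp(x)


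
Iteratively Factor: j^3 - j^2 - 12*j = (j - 4)*(j^2 + 3*j) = (j - 4)*(j + 3)*(j)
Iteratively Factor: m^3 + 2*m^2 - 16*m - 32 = (m + 4)*(m^2 - 2*m - 8) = (m + 2)*(m + 4)*(m - 4)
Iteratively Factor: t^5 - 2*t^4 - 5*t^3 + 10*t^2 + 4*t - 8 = (t - 2)*(t^4 - 5*t^2 + 4) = (t - 2)*(t + 2)*(t^3 - 2*t^2 - t + 2) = (t - 2)*(t - 1)*(t + 2)*(t^2 - t - 2) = (t - 2)*(t - 1)*(t + 1)*(t + 2)*(t - 2)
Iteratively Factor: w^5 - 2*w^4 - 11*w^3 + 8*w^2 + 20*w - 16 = (w - 1)*(w^4 - w^3 - 12*w^2 - 4*w + 16) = (w - 1)*(w + 2)*(w^3 - 3*w^2 - 6*w + 8) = (w - 4)*(w - 1)*(w + 2)*(w^2 + w - 2) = (w - 4)*(w - 1)^2*(w + 2)*(w + 2)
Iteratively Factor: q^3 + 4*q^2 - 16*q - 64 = (q + 4)*(q^2 - 16) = (q + 4)^2*(q - 4)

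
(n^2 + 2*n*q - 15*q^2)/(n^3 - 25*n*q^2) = (-n + 3*q)/(n*(-n + 5*q))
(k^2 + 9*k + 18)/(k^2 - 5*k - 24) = (k + 6)/(k - 8)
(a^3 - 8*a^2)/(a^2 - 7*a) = a*(a - 8)/(a - 7)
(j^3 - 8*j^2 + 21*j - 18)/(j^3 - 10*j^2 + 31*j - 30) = (j - 3)/(j - 5)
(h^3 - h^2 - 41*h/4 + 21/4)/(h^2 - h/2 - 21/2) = h - 1/2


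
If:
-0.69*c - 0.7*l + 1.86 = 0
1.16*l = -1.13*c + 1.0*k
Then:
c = 2.69565217391304 - 1.01449275362319*l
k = 0.0136231884057971*l + 3.04608695652174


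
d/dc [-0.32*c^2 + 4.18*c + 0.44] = 4.18 - 0.64*c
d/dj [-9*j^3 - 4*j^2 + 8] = j*(-27*j - 8)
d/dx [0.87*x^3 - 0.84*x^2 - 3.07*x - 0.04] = 2.61*x^2 - 1.68*x - 3.07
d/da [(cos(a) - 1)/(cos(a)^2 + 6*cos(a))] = (sin(a) - 6*sin(a)/cos(a)^2 - 2*tan(a))/(cos(a) + 6)^2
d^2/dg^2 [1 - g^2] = -2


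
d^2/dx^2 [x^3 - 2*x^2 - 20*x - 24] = 6*x - 4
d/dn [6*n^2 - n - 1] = 12*n - 1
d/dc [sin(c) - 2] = cos(c)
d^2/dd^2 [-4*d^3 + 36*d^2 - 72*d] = 72 - 24*d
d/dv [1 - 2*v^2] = -4*v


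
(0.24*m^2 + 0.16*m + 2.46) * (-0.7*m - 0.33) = -0.168*m^3 - 0.1912*m^2 - 1.7748*m - 0.8118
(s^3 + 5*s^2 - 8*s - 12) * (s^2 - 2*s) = s^5 + 3*s^4 - 18*s^3 + 4*s^2 + 24*s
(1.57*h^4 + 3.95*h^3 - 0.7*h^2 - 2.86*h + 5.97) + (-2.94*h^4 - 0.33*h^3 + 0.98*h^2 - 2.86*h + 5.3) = -1.37*h^4 + 3.62*h^3 + 0.28*h^2 - 5.72*h + 11.27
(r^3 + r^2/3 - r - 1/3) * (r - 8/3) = r^4 - 7*r^3/3 - 17*r^2/9 + 7*r/3 + 8/9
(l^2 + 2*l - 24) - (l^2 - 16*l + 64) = 18*l - 88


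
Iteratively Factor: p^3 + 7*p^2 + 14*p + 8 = (p + 4)*(p^2 + 3*p + 2) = (p + 1)*(p + 4)*(p + 2)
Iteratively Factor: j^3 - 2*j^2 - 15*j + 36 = (j - 3)*(j^2 + j - 12) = (j - 3)^2*(j + 4)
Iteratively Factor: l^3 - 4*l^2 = (l)*(l^2 - 4*l) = l*(l - 4)*(l)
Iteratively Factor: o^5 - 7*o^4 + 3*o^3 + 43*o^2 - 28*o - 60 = (o - 5)*(o^4 - 2*o^3 - 7*o^2 + 8*o + 12) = (o - 5)*(o - 3)*(o^3 + o^2 - 4*o - 4) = (o - 5)*(o - 3)*(o - 2)*(o^2 + 3*o + 2) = (o - 5)*(o - 3)*(o - 2)*(o + 1)*(o + 2)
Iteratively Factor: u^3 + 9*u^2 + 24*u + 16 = (u + 4)*(u^2 + 5*u + 4) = (u + 4)^2*(u + 1)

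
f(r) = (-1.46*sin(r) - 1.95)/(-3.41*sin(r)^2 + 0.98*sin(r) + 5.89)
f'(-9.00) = 0.08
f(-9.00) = -0.27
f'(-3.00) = 0.15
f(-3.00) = -0.31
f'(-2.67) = 0.07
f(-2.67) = -0.27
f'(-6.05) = -0.28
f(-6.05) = -0.39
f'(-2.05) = -0.10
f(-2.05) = -0.28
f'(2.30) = 0.58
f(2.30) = -0.64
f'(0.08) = -0.22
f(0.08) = -0.35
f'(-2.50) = 0.02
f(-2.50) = -0.26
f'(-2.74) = 0.08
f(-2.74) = -0.28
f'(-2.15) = -0.07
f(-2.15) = -0.27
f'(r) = (6.82*sin(r)*cos(r) - 0.98*cos(r))*(-1.46*sin(r) - 1.95)/(-3.41*sin(r)^2 + 0.98*sin(r) + 5.89)^2 - 1.46*cos(r)/(-3.41*sin(r)^2 + 0.98*sin(r) + 5.89) = (-13.299*sin(r) + 2.4893*cos(2*r) - 9.1777)*cos(r)/(-3.41*sin(r)^2 + 0.98*sin(r) + 5.89)^2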